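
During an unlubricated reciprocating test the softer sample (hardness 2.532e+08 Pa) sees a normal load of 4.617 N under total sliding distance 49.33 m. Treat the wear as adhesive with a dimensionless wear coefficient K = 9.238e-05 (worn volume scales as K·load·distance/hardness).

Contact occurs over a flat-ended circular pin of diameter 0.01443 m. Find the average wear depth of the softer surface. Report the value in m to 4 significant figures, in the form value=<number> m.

value=5.081e-07 m

Every step maintains full float precision; intermediates appear rounded; one final rounding: 4 significant digits.
Convert: Contact area A = π·d²/4 = π·(0.01443 m)²/4 = 1.635e-04 m².
In SI base units, W = 4.617 N, H = 2.532e+08 Pa, K = 9.238e-05.
The Archard volume V = K·W·L/H = 9.238e-05 · 4.617 · 49.33 / 2.532e+08 = 8.310e-11 m³.
Depth of wear h = V/A = 8.310e-11 / 1.635e-04 = 5.081e-07 m.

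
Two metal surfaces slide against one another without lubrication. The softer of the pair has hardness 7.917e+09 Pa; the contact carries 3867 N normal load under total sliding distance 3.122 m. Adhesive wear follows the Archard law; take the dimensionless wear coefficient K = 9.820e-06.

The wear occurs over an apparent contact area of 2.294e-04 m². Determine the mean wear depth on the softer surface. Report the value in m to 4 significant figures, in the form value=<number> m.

Printed values are rounded — the computation keeps full float precision — a single final rounding, at four significant figures.
SI base units throughout: W = 3867 N, H = 7.917e+09 Pa, K = 9.820e-06.
Volume removed: V = K·W·L/H = 9.820e-06 · 3867 · 3.122 / 7.917e+09 = 1.497e-11 m³.
Depth h = V/A = 1.497e-11 / 2.294e-04 = 6.528e-08 m.

value=6.528e-08 m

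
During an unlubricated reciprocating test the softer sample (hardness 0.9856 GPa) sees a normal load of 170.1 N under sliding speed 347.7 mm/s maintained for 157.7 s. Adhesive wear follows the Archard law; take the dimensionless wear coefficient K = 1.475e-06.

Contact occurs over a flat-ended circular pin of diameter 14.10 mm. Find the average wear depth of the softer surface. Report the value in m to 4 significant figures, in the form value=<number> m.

Intermediate values appear rounded, and all arithmetic runs at full precision; rounded once at the end, at four significant figures.
Sliding speed v = 347.7 mm/s = 0.3477 m/s. Distance covered L = v·t = 0.3477 m/s × 157.7 s = 54.83 m.
Hardness H = 0.9856 GPa = 9.856e+08 Pa.
Pin diameter d = 14.10 mm = 0.01410 m. Contact area A = π·d²/4 = π·(0.01410 m)²/4 = 1.561e-04 m².
SI base units throughout: W = 170.1 N, H = 9.856e+08 Pa, K = 1.475e-06.
Volume removed: V = K·W·L/H = 1.475e-06 · 170.1 · 54.83 / 9.856e+08 = 1.396e-11 m³.
Mean depth h = V/A = 1.396e-11 / 1.561e-04 = 8.939e-08 m.

value=8.939e-08 m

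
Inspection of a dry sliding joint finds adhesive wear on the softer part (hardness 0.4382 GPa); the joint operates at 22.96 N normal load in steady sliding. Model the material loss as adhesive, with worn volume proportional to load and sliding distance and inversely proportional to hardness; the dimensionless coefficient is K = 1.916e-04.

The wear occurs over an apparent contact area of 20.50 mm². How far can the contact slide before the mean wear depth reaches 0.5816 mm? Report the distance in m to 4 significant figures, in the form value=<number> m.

Intermediate values are printed rounded. Each operation maintains full precision. Rounded once at the end, at 4 significant digits.
Hardness H = 0.4382 GPa = 4.382e+08 Pa.
Contact area A = 20.50 mm² = 2.050e-05 m².
Depth limit h_lim = 0.5816 mm = 5.816e-04 m.
In SI base units, W = 22.96 N, H = 4.382e+08 Pa, K = 1.916e-04.
Wearable volume V_lim = h_lim·A = 5.816e-04 · 2.050e-05 = 1.192e-08 m³.
Life L = V_lim·H/(K·W) = 1.192e-08 · 4.382e+08 / (1.916e-04 · 22.96) = 1188 m.

value=1188 m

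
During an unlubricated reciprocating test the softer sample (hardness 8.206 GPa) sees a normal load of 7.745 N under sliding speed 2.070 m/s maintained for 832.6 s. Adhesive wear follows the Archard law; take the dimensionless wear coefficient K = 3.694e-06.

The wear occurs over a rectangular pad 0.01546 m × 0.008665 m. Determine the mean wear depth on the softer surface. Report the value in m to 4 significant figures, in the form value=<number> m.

Each operation holds full float precision, and intermediates are printed rounded; rounded once at the end, at 4 significant digits.
Total distance L = v·t = 2.070 m/s × 832.6 s = 1723 m.
Hardness H = 8.206 GPa = 8.206e+09 Pa.
Contact area A = 0.01546 m × 0.008665 m = 1.340e-04 m².
Working in SI base units: W = 7.745 N, H = 8.206e+09 Pa, K = 3.694e-06.
Archard relation: V = K·W·L/H = 3.694e-06 · 7.745 · 1723 / 8.206e+09 = 6.009e-12 m³.
Average depth h = V/A = 6.009e-12 / 1.340e-04 = 4.486e-08 m.

value=4.486e-08 m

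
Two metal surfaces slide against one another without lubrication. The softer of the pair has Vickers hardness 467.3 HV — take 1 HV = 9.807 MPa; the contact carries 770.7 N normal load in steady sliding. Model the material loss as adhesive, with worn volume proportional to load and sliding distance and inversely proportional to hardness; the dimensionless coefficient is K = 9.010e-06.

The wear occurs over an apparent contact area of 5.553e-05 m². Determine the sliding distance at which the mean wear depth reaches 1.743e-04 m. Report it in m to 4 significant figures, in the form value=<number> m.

Intermediate values appear rounded, and all working math carries full precision. Rounded once at the end: four significant figures.
Convert: Hardness H = 467.3 HV × 9.807 MPa/HV = 4583 MPa = 4.583e+09 Pa.
In SI base units: W = 770.7 N, H = 4.583e+09 Pa, K = 9.010e-06.
Volume at the limit: V_lim = h_lim·A = 1.743e-04 · 5.553e-05 = 9.679e-09 m³.
Inverting, life L = V_lim·H/(K·W) = 9.679e-09 · 4.583e+09 / (9.010e-06 · 770.7) = 6388 m.

value=6388 m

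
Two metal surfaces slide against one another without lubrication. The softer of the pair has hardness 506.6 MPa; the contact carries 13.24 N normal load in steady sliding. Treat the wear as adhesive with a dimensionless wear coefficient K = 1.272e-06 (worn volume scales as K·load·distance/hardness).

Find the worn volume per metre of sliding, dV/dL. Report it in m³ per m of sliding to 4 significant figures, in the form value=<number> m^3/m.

value=3.324e-14 m^3/m

The algebra runs at full float precision; displayed values are rounded. Rounded once at the end to four significant figures.
Hardness H = 506.6 MPa = 5.066e+08 Pa.
Restated in SI base units: W = 13.24 N, H = 5.066e+08 Pa, K = 1.272e-06.
Rate of wear dV/dL = K·W/H, so: 1.272e-06 · 13.24 / 5.066e+08 = 3.324e-14 m³/m.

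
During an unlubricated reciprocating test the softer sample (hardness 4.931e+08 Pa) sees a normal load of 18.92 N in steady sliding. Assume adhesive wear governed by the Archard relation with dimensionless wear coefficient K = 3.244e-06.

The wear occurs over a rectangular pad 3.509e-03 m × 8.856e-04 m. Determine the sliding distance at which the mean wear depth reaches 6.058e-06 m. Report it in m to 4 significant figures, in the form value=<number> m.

Intermediates are printed rounded, and each operation holds full float precision — one final rounding, at four significant digits.
Contact area A = 3.509e-03 m × 8.856e-04 m = 3.108e-06 m².
Restated in SI base units: W = 18.92 N, H = 4.931e+08 Pa, K = 3.244e-06.
At the depth limit, V_lim = h_lim·A = 6.058e-06 · 3.108e-06 = 1.883e-11 m³.
Sliding life L = V_lim·H/(K·W) = 1.883e-11 · 4.931e+08 / (3.244e-06 · 18.92) = 151.2 m.

value=151.2 m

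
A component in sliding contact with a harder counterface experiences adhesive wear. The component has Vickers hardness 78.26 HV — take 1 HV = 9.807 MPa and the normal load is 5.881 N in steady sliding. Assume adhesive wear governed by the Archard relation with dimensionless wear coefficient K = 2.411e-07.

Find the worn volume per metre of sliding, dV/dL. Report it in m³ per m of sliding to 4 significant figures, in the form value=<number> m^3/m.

value=1.847e-15 m^3/m

Each operation keeps full float precision. Intermediate values appear rounded, and a lone final rounding: four significant figures.
Convert: Hardness H = 78.26 HV × 9.807 MPa/HV = 767.5 MPa = 7.675e+08 Pa.
Collected in SI base units: W = 5.881 N, H = 7.675e+08 Pa, K = 2.411e-07.
Volumetric rate dV/dL = K·W/H — distance-free: 2.411e-07 · 5.881 / 7.675e+08 = 1.847e-15 m³/m.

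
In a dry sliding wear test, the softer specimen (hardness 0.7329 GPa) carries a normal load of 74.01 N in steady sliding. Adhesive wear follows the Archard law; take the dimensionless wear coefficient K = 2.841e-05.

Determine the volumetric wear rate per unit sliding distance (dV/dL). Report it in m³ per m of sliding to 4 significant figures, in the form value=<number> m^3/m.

Intermediates are printed rounded. The computation keeps full float precision, and a lone final rounding to 4 significant digits.
Hardness H = 0.7329 GPa = 7.329e+08 Pa.
Expressed in SI base units: W = 74.01 N, H = 7.329e+08 Pa, K = 2.841e-05.
The wear rate dV/dL = K·W/H — distance-free: 2.841e-05 · 74.01 / 7.329e+08 = 2.869e-12 m³/m.

value=2.869e-12 m^3/m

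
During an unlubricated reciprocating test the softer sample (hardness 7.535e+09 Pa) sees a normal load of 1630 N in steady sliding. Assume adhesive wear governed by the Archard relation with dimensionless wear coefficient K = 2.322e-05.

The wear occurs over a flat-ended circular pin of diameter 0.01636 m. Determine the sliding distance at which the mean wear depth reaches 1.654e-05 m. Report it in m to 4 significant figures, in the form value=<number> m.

Intermediates are shown rounded. The algebra carries full float precision. Rounded just once: 4 significant figures.
Convert: Contact area A = π·d²/4 = π·(0.01636 m)²/4 = 2.102e-04 m².
Expressed in SI base units: W = 1630 N, H = 7.535e+09 Pa, K = 2.322e-05.
Limit volume V_lim = h_lim·A = 1.654e-05 · 2.102e-04 = 3.477e-09 m³.
Sliding life L = V_lim·H/(K·W) = 3.477e-09 · 7.535e+09 / (2.322e-05 · 1630) = 692.2 m.

value=692.2 m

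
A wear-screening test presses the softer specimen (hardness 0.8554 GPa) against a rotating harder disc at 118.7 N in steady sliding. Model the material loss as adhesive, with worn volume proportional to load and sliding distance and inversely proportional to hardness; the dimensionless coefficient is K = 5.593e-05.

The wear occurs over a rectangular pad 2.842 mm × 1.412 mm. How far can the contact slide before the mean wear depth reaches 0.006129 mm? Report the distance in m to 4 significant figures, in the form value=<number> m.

value=3.169 m

The intermediates are printed rounded; the computation maintains exact precision. Rounded once at the end to 4 significant figures.
Convert: Hardness H = 0.8554 GPa = 8.554e+08 Pa.
Convert: Pad sides 2.842 mm × 1.412 mm = 0.002842 m × 0.001412 m. Contact area A = 0.002842 m × 0.001412 m = 4.013e-06 m².
Convert: Depth limit h_lim = 0.006129 mm = 6.129e-06 m.
Restated in SI base units: W = 118.7 N, H = 8.554e+08 Pa, K = 5.593e-05.
Allowed volume V_lim = h_lim·A = 6.129e-06 · 4.013e-06 = 2.460e-11 m³.
So the life L = V_lim·H/(K·W) = 2.460e-11 · 8.554e+08 / (5.593e-05 · 118.7) = 3.169 m.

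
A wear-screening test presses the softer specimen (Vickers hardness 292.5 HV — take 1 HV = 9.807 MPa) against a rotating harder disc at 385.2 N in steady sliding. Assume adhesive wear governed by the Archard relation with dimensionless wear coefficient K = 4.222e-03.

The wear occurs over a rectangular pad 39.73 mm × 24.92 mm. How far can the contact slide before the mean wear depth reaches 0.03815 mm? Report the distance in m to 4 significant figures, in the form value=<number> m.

value=66.62 m

The intermediates are shown rounded. All working math holds exact precision. Rounded just once: 4 significant digits.
Convert: Hardness H = 292.5 HV × 9.807 MPa/HV = 2869 MPa = 2.869e+09 Pa.
Convert: Pad sides 39.73 mm × 24.92 mm = 0.03973 m × 0.02492 m. Contact area A = 0.03973 m × 0.02492 m = 9.901e-04 m².
Convert: Depth limit h_lim = 0.03815 mm = 3.815e-05 m.
Restated in SI base units: W = 385.2 N, H = 2.869e+09 Pa, K = 4.222e-03.
Volume at the limit: V_lim = h_lim·A = 3.815e-05 · 9.901e-04 = 3.777e-08 m³.
Sliding life L = V_lim·H/(K·W) = 3.777e-08 · 2.869e+09 / (4.222e-03 · 385.2) = 66.62 m.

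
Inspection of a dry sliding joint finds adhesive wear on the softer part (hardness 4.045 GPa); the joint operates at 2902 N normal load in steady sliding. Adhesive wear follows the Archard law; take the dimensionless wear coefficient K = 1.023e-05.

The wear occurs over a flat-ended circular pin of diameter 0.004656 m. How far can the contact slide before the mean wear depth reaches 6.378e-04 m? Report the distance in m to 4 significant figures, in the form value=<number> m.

The algebra carries full precision. Intermediate values are printed rounded, and rounded once at the end: four significant digits.
Convert: Hardness H = 4.045 GPa = 4.045e+09 Pa.
Convert: Contact area A = π·d²/4 = π·(0.004656 m)²/4 = 1.703e-05 m².
Collected in SI base units: W = 2902 N, H = 4.045e+09 Pa, K = 1.023e-05.
Permissible volume V_lim = h_lim·A = 6.378e-04 · 1.703e-05 = 1.086e-08 m³.
Life L = V_lim·H/(K·W) = 1.086e-08 · 4.045e+09 / (1.023e-05 · 2902) = 1480 m.

value=1480 m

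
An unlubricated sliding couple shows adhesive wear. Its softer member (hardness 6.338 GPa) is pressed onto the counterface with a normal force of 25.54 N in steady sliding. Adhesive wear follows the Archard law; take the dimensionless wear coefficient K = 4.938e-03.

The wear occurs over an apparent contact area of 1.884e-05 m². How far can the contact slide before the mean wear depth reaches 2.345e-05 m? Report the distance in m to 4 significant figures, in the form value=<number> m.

value=22.20 m

The computation runs at full precision — intermediates are printed rounded, and rounded once at the end: four significant digits.
Hardness H = 6.338 GPa = 6.338e+09 Pa.
Restated in SI base units: W = 25.54 N, H = 6.338e+09 Pa, K = 4.938e-03.
Allowed volume V_lim = h_lim·A = 2.345e-05 · 1.884e-05 = 4.418e-10 m³.
Sliding life L = V_lim·H/(K·W) = 4.418e-10 · 6.338e+09 / (4.938e-03 · 25.54) = 22.20 m.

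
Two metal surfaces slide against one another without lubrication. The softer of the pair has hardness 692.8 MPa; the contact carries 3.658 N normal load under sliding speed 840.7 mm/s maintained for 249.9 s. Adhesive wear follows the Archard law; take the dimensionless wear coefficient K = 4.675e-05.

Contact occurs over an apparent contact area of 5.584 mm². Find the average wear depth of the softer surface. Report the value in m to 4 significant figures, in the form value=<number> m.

All arithmetic runs at exact precision, and intermediates are displayed rounded; rounded once at the end: four significant figures.
Sliding speed v = 840.7 mm/s = 0.8407 m/s. Total distance L = v·t = 0.8407 m/s × 249.9 s = 210.1 m.
Hardness H = 692.8 MPa = 6.928e+08 Pa.
Contact area A = 5.584 mm² = 5.584e-06 m².
Restated in SI base units: W = 3.658 N, H = 6.928e+08 Pa, K = 4.675e-05.
By Archard's law, V = K·W·L/H = 4.675e-05 · 3.658 · 210.1 / 6.928e+08 = 5.186e-11 m³.
Mean depth h = V/A = 5.186e-11 / 5.584e-06 = 9.287e-06 m.

value=9.287e-06 m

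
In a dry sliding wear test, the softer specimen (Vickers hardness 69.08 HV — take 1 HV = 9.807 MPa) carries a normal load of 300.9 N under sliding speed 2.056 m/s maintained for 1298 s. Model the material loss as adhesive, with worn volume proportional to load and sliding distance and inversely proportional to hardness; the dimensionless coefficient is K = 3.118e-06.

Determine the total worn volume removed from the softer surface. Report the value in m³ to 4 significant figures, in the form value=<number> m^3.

value=3.696e-09 m^3

The algebra maintains full precision — the intermediates are shown rounded; a lone final rounding: four significant digits.
Convert: Path length L = v·t = 2.056 m/s × 1298 s = 2669 m.
Convert: Hardness H = 69.08 HV × 9.807 MPa/HV = 677.5 MPa = 6.775e+08 Pa.
In SI base units, W = 300.9 N, H = 6.775e+08 Pa, K = 3.118e-06.
Volume removed: V = K·W·L/H = 3.118e-06 · 300.9 · 2669 / 6.775e+08 = 3.696e-09 m³.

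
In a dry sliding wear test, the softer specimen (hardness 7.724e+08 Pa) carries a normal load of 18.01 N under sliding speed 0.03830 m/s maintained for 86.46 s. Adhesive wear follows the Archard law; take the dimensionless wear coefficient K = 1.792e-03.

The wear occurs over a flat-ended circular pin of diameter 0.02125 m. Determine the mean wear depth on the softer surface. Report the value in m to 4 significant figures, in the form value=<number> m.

value=3.901e-07 m

Intermediate values appear rounded — every step holds exact precision — a single final rounding, at 4 significant digits.
Convert: Total distance L = v·t = 0.03830 m/s × 86.46 s = 3.311 m.
Convert: Contact area A = π·d²/4 = π·(0.02125 m)²/4 = 3.547e-04 m².
Restated in SI base units: W = 18.01 N, H = 7.724e+08 Pa, K = 1.792e-03.
Worn volume V = K·W·L/H = 1.792e-03 · 18.01 · 3.311 / 7.724e+08 = 1.384e-10 m³.
Mean depth h = V/A = 1.384e-10 / 3.547e-04 = 3.901e-07 m.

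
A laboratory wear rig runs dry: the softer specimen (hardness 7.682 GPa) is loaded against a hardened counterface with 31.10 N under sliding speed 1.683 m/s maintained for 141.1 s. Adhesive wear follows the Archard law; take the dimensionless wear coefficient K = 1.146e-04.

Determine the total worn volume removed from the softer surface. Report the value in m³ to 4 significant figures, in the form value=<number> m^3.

Each operation keeps full float precision — displayed values are rounded; one final rounding, at four significant digits.
Distance L = v·t = 1.683 m/s × 141.1 s = 237.5 m.
Hardness H = 7.682 GPa = 7.682e+09 Pa.
Expressed in SI base units: W = 31.10 N, H = 7.682e+09 Pa, K = 1.146e-04.
Worn volume V = K·W·L/H = 1.146e-04 · 31.10 · 237.5 / 7.682e+09 = 1.102e-10 m³.

value=1.102e-10 m^3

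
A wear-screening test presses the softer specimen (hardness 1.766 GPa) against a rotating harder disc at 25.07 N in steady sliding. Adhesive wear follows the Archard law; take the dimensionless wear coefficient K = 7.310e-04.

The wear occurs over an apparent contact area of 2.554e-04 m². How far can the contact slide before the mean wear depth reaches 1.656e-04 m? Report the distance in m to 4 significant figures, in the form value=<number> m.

value=4076 m

Displayed values are rounded; all arithmetic maintains full precision. Rounded once at the end: 4 significant figures.
Hardness H = 1.766 GPa = 1.766e+09 Pa.
In SI base units, W = 25.07 N, H = 1.766e+09 Pa, K = 7.310e-04.
Permissible volume V_lim = h_lim·A = 1.656e-04 · 2.554e-04 = 4.229e-08 m³.
Thus life L = V_lim·H/(K·W) = 4.229e-08 · 1.766e+09 / (7.310e-04 · 25.07) = 4076 m.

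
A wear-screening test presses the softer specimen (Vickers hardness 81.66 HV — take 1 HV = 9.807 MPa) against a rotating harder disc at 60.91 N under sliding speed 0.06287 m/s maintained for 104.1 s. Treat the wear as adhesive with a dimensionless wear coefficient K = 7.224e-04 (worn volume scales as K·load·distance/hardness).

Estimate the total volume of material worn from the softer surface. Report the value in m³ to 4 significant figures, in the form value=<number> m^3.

value=3.596e-10 m^3

The computation carries full precision — intermediate values are printed rounded, and rounded once at the end to four significant digits.
Convert: The distance L = v·t = 0.06287 m/s × 104.1 s = 6.545 m.
Convert: Hardness H = 81.66 HV × 9.807 MPa/HV = 800.8 MPa = 8.008e+08 Pa.
Collected in SI base units: W = 60.91 N, H = 8.008e+08 Pa, K = 7.224e-04.
Worn volume V = K·W·L/H = 7.224e-04 · 60.91 · 6.545 / 8.008e+08 = 3.596e-10 m³.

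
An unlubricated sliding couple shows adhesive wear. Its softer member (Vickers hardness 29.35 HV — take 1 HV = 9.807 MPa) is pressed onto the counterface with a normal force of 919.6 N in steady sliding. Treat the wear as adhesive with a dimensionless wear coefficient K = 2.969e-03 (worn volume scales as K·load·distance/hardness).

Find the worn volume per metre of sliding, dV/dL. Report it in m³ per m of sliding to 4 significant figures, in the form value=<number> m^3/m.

The computation maintains full float precision — intermediates are shown rounded — one final rounding: four significant figures.
Hardness H = 29.35 HV × 9.807 MPa/HV = 287.8 MPa = 2.878e+08 Pa.
Collected in SI base units: W = 919.6 N, H = 2.878e+08 Pa, K = 2.969e-03.
The wear rate dV/dL = K·W/H (independent of L): 2.969e-03 · 919.6 / 2.878e+08 = 9.486e-09 m³/m.

value=9.486e-09 m^3/m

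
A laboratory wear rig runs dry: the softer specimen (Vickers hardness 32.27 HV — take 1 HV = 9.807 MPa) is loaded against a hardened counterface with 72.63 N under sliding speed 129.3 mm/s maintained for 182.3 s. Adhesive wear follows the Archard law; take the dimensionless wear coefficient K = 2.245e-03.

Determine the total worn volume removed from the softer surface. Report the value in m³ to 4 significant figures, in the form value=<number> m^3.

value=1.214e-08 m^3

All arithmetic runs at full float precision, and quoted intermediates are rounded. Rounded just once, at 4 significant figures.
Sliding speed v = 129.3 mm/s = 0.1293 m/s. Total distance L = v·t = 0.1293 m/s × 182.3 s = 23.57 m.
Hardness H = 32.27 HV × 9.807 MPa/HV = 316.5 MPa = 3.165e+08 Pa.
Working in SI base units: W = 72.63 N, H = 3.165e+08 Pa, K = 2.245e-03.
The Archard volume V = K·W·L/H = 2.245e-03 · 72.63 · 23.57 / 3.165e+08 = 1.214e-08 m³.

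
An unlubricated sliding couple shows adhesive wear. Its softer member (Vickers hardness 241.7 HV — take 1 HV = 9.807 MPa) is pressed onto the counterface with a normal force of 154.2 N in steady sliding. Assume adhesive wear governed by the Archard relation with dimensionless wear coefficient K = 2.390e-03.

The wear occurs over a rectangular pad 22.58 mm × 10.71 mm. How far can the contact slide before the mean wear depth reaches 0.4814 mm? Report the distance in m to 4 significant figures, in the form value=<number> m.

Quoted intermediates are rounded — each operation keeps full precision — one final rounding: four significant figures.
Hardness H = 241.7 HV × 9.807 MPa/HV = 2370 MPa = 2.370e+09 Pa.
Pad sides 22.58 mm × 10.71 mm = 0.02258 m × 0.01071 m. Contact area A = 0.02258 m × 0.01071 m = 2.418e-04 m².
Depth limit h_lim = 0.4814 mm = 4.814e-04 m.
In SI base units: W = 154.2 N, H = 2.370e+09 Pa, K = 2.390e-03.
Limit volume V_lim = h_lim·A = 4.814e-04 · 2.418e-04 = 1.164e-07 m³.
So the life L = V_lim·H/(K·W) = 1.164e-07 · 2.370e+09 / (2.390e-03 · 154.2) = 748.8 m.

value=748.8 m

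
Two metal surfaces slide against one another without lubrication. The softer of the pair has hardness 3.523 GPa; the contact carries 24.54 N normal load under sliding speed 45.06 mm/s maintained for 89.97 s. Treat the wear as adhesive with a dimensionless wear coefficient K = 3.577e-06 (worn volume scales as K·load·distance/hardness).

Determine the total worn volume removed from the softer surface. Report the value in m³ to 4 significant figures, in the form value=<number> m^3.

The algebra maintains full precision. Intermediates are displayed rounded — rounded once at the end, at 4 significant figures.
Convert: Sliding speed v = 45.06 mm/s = 0.04506 m/s. Path length L = v·t = 0.04506 m/s × 89.97 s = 4.054 m.
Convert: Hardness H = 3.523 GPa = 3.523e+09 Pa.
In SI base units, W = 24.54 N, H = 3.523e+09 Pa, K = 3.577e-06.
Wear volume V = K·W·L/H = 3.577e-06 · 24.54 · 4.054 / 3.523e+09 = 1.010e-13 m³.

value=1.010e-13 m^3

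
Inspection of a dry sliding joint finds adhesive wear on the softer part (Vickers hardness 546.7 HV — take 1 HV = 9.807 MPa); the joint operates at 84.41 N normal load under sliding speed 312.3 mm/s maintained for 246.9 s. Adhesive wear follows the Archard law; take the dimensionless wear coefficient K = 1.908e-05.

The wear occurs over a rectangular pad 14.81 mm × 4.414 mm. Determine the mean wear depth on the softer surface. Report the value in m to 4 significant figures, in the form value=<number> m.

value=3.543e-07 m

The algebra runs at exact precision. Intermediates are shown rounded — one last rounding to four significant digits.
Sliding speed v = 312.3 mm/s = 0.3123 m/s. Distance L = v·t = 0.3123 m/s × 246.9 s = 77.11 m.
Hardness H = 546.7 HV × 9.807 MPa/HV = 5361 MPa = 5.361e+09 Pa.
Pad sides 14.81 mm × 4.414 mm = 0.01481 m × 0.004414 m. Contact area A = 0.01481 m × 0.004414 m = 6.537e-05 m².
Collected in SI base units: W = 84.41 N, H = 5.361e+09 Pa, K = 1.908e-05.
Wear volume V = K·W·L/H = 1.908e-05 · 84.41 · 77.11 / 5.361e+09 = 2.316e-11 m³.
Mean wear depth h = V/A = 2.316e-11 / 6.537e-05 = 3.543e-07 m.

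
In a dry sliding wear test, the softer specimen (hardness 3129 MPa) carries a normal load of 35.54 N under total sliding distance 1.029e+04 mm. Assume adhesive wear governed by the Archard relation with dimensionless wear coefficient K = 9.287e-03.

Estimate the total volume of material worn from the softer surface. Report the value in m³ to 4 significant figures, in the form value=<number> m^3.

value=1.085e-09 m^3

Intermediate values are shown rounded — each operation keeps full precision, and a lone final rounding: four significant digits.
Convert: The distance L = 1.029e+04 mm = 10.29 m.
Convert: Hardness H = 3129 MPa = 3.129e+09 Pa.
Restated in SI base units: W = 35.54 N, H = 3.129e+09 Pa, K = 9.287e-03.
Apply Archard: V = K·W·L/H = 9.287e-03 · 35.54 · 10.29 / 3.129e+09 = 1.085e-09 m³.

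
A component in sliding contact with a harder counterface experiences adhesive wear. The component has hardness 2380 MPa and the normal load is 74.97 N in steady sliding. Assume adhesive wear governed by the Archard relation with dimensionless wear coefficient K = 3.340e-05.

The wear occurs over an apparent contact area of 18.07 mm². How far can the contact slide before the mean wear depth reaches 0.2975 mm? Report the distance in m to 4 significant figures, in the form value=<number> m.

Quoted intermediates are rounded, and the algebra carries full precision, and a lone final rounding, at four significant digits.
Convert: Hardness H = 2380 MPa = 2.380e+09 Pa.
Convert: Contact area A = 18.07 mm² = 1.807e-05 m².
Convert: Depth limit h_lim = 0.2975 mm = 2.975e-04 m.
In SI base units: W = 74.97 N, H = 2.380e+09 Pa, K = 3.340e-05.
At the depth limit, V_lim = h_lim·A = 2.975e-04 · 1.807e-05 = 5.376e-09 m³.
Sliding life L = V_lim·H/(K·W) = 5.376e-09 · 2.380e+09 / (3.340e-05 · 74.97) = 5110 m.

value=5110 m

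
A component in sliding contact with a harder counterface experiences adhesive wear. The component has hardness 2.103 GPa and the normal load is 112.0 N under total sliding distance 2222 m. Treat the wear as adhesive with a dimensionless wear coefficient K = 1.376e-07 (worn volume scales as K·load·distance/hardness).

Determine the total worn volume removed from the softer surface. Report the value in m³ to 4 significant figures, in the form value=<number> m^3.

value=1.628e-11 m^3

The computation holds full precision. Intermediate values are printed rounded — rounded just once, at 4 significant figures.
Hardness H = 2.103 GPa = 2.103e+09 Pa.
In SI base units: W = 112.0 N, H = 2.103e+09 Pa, K = 1.376e-07.
By Archard's law, V = K·W·L/H = 1.376e-07 · 112.0 · 2222 / 2.103e+09 = 1.628e-11 m³.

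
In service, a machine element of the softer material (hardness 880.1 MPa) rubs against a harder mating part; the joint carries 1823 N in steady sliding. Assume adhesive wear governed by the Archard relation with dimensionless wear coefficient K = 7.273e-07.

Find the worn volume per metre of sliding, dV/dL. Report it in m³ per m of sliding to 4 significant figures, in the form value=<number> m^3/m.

value=1.506e-12 m^3/m

Every step keeps full float precision, and intermediates are displayed rounded, and one last rounding to four significant digits.
Convert: Hardness H = 880.1 MPa = 8.801e+08 Pa.
Expressed in SI base units: W = 1823 N, H = 8.801e+08 Pa, K = 7.273e-07.
Sliding wear rate dV/dL = K·W/H: 7.273e-07 · 1823 / 8.801e+08 = 1.506e-12 m³/m.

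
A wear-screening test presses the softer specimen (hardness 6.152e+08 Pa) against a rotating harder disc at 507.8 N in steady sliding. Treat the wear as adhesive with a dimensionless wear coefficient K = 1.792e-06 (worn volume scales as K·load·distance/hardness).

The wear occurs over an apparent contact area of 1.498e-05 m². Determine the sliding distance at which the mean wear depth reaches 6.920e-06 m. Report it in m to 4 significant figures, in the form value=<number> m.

value=70.08 m

Intermediates appear rounded, and the computation maintains full precision, and rounded just once, at four significant digits.
Collected in SI base units: W = 507.8 N, H = 6.152e+08 Pa, K = 1.792e-06.
Allowed volume V_lim = h_lim·A = 6.920e-06 · 1.498e-05 = 1.037e-10 m³.
Thus life L = V_lim·H/(K·W) = 1.037e-10 · 6.152e+08 / (1.792e-06 · 507.8) = 70.08 m.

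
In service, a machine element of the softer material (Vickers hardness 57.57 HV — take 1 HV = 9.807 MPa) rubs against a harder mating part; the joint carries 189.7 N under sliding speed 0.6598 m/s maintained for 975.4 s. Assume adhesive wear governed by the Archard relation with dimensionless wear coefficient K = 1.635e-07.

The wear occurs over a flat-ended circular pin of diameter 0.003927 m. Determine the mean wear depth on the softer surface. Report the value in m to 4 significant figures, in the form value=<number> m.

Quoted intermediates are rounded, and the computation keeps full precision; one last rounding: four significant figures.
Path length L = v·t = 0.6598 m/s × 975.4 s = 643.6 m.
Hardness H = 57.57 HV × 9.807 MPa/HV = 564.6 MPa = 5.646e+08 Pa.
Contact area A = π·d²/4 = π·(0.003927 m)²/4 = 1.211e-05 m².
Restated in SI base units: W = 189.7 N, H = 5.646e+08 Pa, K = 1.635e-07.
Apply Archard: V = K·W·L/H = 1.635e-07 · 189.7 · 643.6 / 5.646e+08 = 3.535e-11 m³.
Mean depth h = V/A = 3.535e-11 / 1.211e-05 = 2.919e-06 m.

value=2.919e-06 m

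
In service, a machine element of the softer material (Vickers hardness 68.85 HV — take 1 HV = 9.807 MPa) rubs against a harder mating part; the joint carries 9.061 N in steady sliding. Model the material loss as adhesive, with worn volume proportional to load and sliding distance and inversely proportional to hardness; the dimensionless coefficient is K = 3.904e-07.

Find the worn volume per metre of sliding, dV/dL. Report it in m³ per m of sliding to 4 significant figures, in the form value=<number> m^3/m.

The intermediates appear rounded; every step runs at full precision — one final rounding, at 4 significant figures.
Hardness H = 68.85 HV × 9.807 MPa/HV = 675.2 MPa = 6.752e+08 Pa.
Working in SI base units: W = 9.061 N, H = 6.752e+08 Pa, K = 3.904e-07.
Volumetric rate dV/dL = K·W/H — distance-free: 3.904e-07 · 9.061 / 6.752e+08 = 5.239e-15 m³/m.

value=5.239e-15 m^3/m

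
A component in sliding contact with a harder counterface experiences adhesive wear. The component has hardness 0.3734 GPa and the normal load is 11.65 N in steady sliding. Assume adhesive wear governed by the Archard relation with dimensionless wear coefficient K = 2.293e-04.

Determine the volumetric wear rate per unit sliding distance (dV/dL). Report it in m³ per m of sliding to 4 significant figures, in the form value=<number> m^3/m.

value=7.154e-12 m^3/m

Intermediates are displayed rounded, and the computation keeps full precision, and a single final rounding, at four significant digits.
Hardness H = 0.3734 GPa = 3.734e+08 Pa.
In SI base units: W = 11.65 N, H = 3.734e+08 Pa, K = 2.293e-04.
The wear rate dV/dL = K·W/H (independent of L): 2.293e-04 · 11.65 / 3.734e+08 = 7.154e-12 m³/m.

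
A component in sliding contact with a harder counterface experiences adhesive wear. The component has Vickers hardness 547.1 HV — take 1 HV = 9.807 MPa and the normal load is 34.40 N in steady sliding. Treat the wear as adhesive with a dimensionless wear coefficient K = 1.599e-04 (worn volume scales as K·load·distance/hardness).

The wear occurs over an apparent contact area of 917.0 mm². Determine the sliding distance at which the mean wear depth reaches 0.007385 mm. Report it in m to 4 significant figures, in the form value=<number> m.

Printed values are rounded, and all working math holds full float precision, and rounded once at the end: four significant digits.
Hardness H = 547.1 HV × 9.807 MPa/HV = 5365 MPa = 5.365e+09 Pa.
Contact area A = 917.0 mm² = 9.170e-04 m².
Depth limit h_lim = 0.007385 mm = 7.385e-06 m.
In SI base units, W = 34.40 N, H = 5.365e+09 Pa, K = 1.599e-04.
Volume at the limit: V_lim = h_lim·A = 7.385e-06 · 9.170e-04 = 6.772e-09 m³.
Thus life L = V_lim·H/(K·W) = 6.772e-09 · 5.365e+09 / (1.599e-04 · 34.40) = 6606 m.

value=6606 m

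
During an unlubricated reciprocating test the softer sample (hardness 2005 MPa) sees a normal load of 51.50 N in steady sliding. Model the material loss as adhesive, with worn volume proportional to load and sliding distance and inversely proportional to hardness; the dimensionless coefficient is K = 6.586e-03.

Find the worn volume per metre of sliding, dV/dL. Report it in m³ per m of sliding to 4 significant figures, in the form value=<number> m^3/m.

value=1.692e-10 m^3/m

The algebra carries full precision; intermediate values are shown rounded — a lone final rounding, at four significant figures.
Convert: Hardness H = 2005 MPa = 2.005e+09 Pa.
Expressed in SI base units: W = 51.50 N, H = 2.005e+09 Pa, K = 6.586e-03.
The wear rate dV/dL = K·W/H, per unit distance: 6.586e-03 · 51.50 / 2.005e+09 = 1.692e-10 m³/m.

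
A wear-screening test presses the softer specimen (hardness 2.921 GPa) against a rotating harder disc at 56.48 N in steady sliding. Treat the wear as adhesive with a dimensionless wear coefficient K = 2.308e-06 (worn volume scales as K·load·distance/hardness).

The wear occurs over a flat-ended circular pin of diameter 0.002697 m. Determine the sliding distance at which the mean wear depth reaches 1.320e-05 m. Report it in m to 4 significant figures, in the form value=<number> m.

The algebra runs at full precision; intermediates appear rounded. Rounded once at the end: four significant figures.
Hardness H = 2.921 GPa = 2.921e+09 Pa.
Contact area A = π·d²/4 = π·(0.002697 m)²/4 = 5.713e-06 m².
In SI base units: W = 56.48 N, H = 2.921e+09 Pa, K = 2.308e-06.
Limit volume V_lim = h_lim·A = 1.320e-05 · 5.713e-06 = 7.541e-11 m³.
Thus life L = V_lim·H/(K·W) = 7.541e-11 · 2.921e+09 / (2.308e-06 · 56.48) = 1690 m.

value=1690 m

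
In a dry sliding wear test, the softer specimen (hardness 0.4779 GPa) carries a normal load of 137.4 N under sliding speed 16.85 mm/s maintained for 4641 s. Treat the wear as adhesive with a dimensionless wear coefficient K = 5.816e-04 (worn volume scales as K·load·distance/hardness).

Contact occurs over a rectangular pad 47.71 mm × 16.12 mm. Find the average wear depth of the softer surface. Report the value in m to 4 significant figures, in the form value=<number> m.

value=1.700e-05 m

The intermediates are displayed rounded. All arithmetic keeps full float precision — a lone final rounding to 4 significant digits.
Convert: Sliding speed v = 16.85 mm/s = 0.01685 m/s. Path length L = v·t = 0.01685 m/s × 4641 s = 78.20 m.
Convert: Hardness H = 0.4779 GPa = 4.779e+08 Pa.
Convert: Pad sides 47.71 mm × 16.12 mm = 0.04771 m × 0.01612 m. Contact area A = 0.04771 m × 0.01612 m = 7.691e-04 m².
Expressed in SI base units: W = 137.4 N, H = 4.779e+08 Pa, K = 5.816e-04.
Wear volume V = K·W·L/H = 5.816e-04 · 137.4 · 78.20 / 4.779e+08 = 1.308e-08 m³.
Wear depth h = V/A = 1.308e-08 / 7.691e-04 = 1.700e-05 m.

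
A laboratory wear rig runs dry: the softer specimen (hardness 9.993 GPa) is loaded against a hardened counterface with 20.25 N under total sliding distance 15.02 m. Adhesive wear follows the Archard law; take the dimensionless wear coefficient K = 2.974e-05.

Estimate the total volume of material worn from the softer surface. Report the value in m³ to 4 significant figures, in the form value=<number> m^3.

value=9.052e-13 m^3

All arithmetic holds full float precision; intermediate values are printed rounded — a lone final rounding, at 4 significant digits.
Convert: Hardness H = 9.993 GPa = 9.993e+09 Pa.
Expressed in SI base units: W = 20.25 N, H = 9.993e+09 Pa, K = 2.974e-05.
Apply Archard: V = K·W·L/H = 2.974e-05 · 20.25 · 15.02 / 9.993e+09 = 9.052e-13 m³.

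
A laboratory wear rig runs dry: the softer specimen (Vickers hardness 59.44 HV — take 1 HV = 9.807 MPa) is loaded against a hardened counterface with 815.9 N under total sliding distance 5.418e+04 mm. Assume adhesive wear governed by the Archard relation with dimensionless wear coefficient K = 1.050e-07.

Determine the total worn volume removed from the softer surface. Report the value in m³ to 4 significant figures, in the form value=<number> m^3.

value=7.963e-12 m^3

Every step maintains full precision; the intermediates are displayed rounded, and a single final rounding, at four significant figures.
Convert: Path length L = 5.418e+04 mm = 54.18 m.
Convert: Hardness H = 59.44 HV × 9.807 MPa/HV = 582.9 MPa = 5.829e+08 Pa.
Restated in SI base units: W = 815.9 N, H = 5.829e+08 Pa, K = 1.050e-07.
Worn volume V = K·W·L/H = 1.050e-07 · 815.9 · 54.18 / 5.829e+08 = 7.963e-12 m³.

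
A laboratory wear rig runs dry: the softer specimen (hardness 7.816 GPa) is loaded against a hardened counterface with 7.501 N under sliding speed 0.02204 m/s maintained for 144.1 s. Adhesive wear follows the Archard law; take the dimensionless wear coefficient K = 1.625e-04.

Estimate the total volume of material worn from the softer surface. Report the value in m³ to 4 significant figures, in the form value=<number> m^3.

Intermediate values appear rounded — each operation maintains full precision; one last rounding to four significant figures.
Convert: Distance L = v·t = 0.02204 m/s × 144.1 s = 3.176 m.
Convert: Hardness H = 7.816 GPa = 7.816e+09 Pa.
Restated in SI base units: W = 7.501 N, H = 7.816e+09 Pa, K = 1.625e-04.
Apply Archard: V = K·W·L/H = 1.625e-04 · 7.501 · 3.176 / 7.816e+09 = 4.953e-13 m³.

value=4.953e-13 m^3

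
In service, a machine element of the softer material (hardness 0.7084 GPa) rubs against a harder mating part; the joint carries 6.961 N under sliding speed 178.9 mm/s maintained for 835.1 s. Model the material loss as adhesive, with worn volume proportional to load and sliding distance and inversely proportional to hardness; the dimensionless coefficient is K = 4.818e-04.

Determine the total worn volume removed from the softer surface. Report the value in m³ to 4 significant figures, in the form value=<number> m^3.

The computation keeps full precision, and the intermediates are displayed rounded — rounded just once: 4 significant digits.
Sliding speed v = 178.9 mm/s = 0.1789 m/s. Distance L = v·t = 0.1789 m/s × 835.1 s = 149.4 m.
Hardness H = 0.7084 GPa = 7.084e+08 Pa.
In SI base units: W = 6.961 N, H = 7.084e+08 Pa, K = 4.818e-04.
Archard volume V = K·W·L/H = 4.818e-04 · 6.961 · 149.4 / 7.084e+08 = 7.073e-10 m³.

value=7.073e-10 m^3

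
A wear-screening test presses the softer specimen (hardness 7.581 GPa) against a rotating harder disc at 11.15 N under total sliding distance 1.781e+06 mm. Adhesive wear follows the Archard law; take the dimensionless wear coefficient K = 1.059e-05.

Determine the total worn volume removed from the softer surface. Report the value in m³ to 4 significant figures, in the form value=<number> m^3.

value=2.774e-11 m^3

The computation holds exact precision. The intermediates appear rounded, and rounded just once, at four significant figures.
Convert: Distance L = 1.781e+06 mm = 1781 m.
Convert: Hardness H = 7.581 GPa = 7.581e+09 Pa.
Working in SI base units: W = 11.15 N, H = 7.581e+09 Pa, K = 1.059e-05.
Apply Archard: V = K·W·L/H = 1.059e-05 · 11.15 · 1781 / 7.581e+09 = 2.774e-11 m³.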